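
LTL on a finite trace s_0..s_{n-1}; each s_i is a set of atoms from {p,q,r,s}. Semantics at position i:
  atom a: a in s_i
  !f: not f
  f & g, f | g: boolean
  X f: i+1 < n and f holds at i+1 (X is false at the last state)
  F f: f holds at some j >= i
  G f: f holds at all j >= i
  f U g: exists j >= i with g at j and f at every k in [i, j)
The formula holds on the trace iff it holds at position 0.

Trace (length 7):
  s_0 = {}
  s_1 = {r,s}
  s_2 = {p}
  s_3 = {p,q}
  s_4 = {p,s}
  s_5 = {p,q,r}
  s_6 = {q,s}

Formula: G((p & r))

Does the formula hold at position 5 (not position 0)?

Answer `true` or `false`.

s_0={}: G((p & r))=False (p & r)=False p=False r=False
s_1={r,s}: G((p & r))=False (p & r)=False p=False r=True
s_2={p}: G((p & r))=False (p & r)=False p=True r=False
s_3={p,q}: G((p & r))=False (p & r)=False p=True r=False
s_4={p,s}: G((p & r))=False (p & r)=False p=True r=False
s_5={p,q,r}: G((p & r))=False (p & r)=True p=True r=True
s_6={q,s}: G((p & r))=False (p & r)=False p=False r=False
Evaluating at position 5: result = False

Answer: false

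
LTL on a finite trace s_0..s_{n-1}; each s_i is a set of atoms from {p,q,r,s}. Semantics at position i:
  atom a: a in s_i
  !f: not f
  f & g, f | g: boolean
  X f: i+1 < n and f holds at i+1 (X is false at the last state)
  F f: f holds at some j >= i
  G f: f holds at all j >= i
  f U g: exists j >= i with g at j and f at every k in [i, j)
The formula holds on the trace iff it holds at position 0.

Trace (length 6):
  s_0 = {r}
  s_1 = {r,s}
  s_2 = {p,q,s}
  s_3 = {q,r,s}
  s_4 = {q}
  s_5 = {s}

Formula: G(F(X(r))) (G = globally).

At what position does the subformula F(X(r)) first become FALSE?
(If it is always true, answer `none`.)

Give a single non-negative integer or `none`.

s_0={r}: F(X(r))=True X(r)=True r=True
s_1={r,s}: F(X(r))=True X(r)=False r=True
s_2={p,q,s}: F(X(r))=True X(r)=True r=False
s_3={q,r,s}: F(X(r))=False X(r)=False r=True
s_4={q}: F(X(r))=False X(r)=False r=False
s_5={s}: F(X(r))=False X(r)=False r=False
G(F(X(r))) holds globally = False
First violation at position 3.

Answer: 3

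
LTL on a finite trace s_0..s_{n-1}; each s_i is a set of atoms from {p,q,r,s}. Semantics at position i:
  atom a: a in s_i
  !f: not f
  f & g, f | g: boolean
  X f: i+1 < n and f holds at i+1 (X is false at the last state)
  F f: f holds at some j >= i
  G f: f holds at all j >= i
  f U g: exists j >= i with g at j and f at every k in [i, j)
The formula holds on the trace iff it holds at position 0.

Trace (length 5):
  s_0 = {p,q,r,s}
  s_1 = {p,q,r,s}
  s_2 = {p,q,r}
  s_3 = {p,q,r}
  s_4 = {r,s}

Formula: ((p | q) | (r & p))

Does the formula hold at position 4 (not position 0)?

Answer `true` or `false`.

Answer: false

Derivation:
s_0={p,q,r,s}: ((p | q) | (r & p))=True (p | q)=True p=True q=True (r & p)=True r=True
s_1={p,q,r,s}: ((p | q) | (r & p))=True (p | q)=True p=True q=True (r & p)=True r=True
s_2={p,q,r}: ((p | q) | (r & p))=True (p | q)=True p=True q=True (r & p)=True r=True
s_3={p,q,r}: ((p | q) | (r & p))=True (p | q)=True p=True q=True (r & p)=True r=True
s_4={r,s}: ((p | q) | (r & p))=False (p | q)=False p=False q=False (r & p)=False r=True
Evaluating at position 4: result = False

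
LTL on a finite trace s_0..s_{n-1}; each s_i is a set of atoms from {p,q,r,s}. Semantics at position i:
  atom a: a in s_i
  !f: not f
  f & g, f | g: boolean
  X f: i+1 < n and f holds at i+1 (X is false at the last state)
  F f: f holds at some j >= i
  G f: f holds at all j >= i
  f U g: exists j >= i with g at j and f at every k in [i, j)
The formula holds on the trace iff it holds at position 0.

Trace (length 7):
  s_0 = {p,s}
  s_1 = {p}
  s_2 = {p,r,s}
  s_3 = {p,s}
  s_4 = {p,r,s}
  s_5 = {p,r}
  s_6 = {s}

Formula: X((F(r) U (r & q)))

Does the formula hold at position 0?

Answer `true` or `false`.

s_0={p,s}: X((F(r) U (r & q)))=False (F(r) U (r & q))=False F(r)=True r=False (r & q)=False q=False
s_1={p}: X((F(r) U (r & q)))=False (F(r) U (r & q))=False F(r)=True r=False (r & q)=False q=False
s_2={p,r,s}: X((F(r) U (r & q)))=False (F(r) U (r & q))=False F(r)=True r=True (r & q)=False q=False
s_3={p,s}: X((F(r) U (r & q)))=False (F(r) U (r & q))=False F(r)=True r=False (r & q)=False q=False
s_4={p,r,s}: X((F(r) U (r & q)))=False (F(r) U (r & q))=False F(r)=True r=True (r & q)=False q=False
s_5={p,r}: X((F(r) U (r & q)))=False (F(r) U (r & q))=False F(r)=True r=True (r & q)=False q=False
s_6={s}: X((F(r) U (r & q)))=False (F(r) U (r & q))=False F(r)=False r=False (r & q)=False q=False

Answer: false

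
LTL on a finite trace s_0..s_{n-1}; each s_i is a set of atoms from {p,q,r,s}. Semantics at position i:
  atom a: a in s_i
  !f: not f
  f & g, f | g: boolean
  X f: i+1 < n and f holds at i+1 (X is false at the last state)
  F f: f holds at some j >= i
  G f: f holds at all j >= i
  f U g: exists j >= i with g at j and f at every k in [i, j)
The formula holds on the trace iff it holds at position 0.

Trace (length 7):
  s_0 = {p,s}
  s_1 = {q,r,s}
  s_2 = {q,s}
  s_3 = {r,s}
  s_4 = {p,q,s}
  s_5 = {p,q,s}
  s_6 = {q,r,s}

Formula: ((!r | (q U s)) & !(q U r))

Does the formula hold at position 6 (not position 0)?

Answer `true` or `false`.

s_0={p,s}: ((!r | (q U s)) & !(q U r))=True (!r | (q U s))=True !r=True r=False (q U s)=True q=False s=True !(q U r)=True (q U r)=False
s_1={q,r,s}: ((!r | (q U s)) & !(q U r))=False (!r | (q U s))=True !r=False r=True (q U s)=True q=True s=True !(q U r)=False (q U r)=True
s_2={q,s}: ((!r | (q U s)) & !(q U r))=False (!r | (q U s))=True !r=True r=False (q U s)=True q=True s=True !(q U r)=False (q U r)=True
s_3={r,s}: ((!r | (q U s)) & !(q U r))=False (!r | (q U s))=True !r=False r=True (q U s)=True q=False s=True !(q U r)=False (q U r)=True
s_4={p,q,s}: ((!r | (q U s)) & !(q U r))=False (!r | (q U s))=True !r=True r=False (q U s)=True q=True s=True !(q U r)=False (q U r)=True
s_5={p,q,s}: ((!r | (q U s)) & !(q U r))=False (!r | (q U s))=True !r=True r=False (q U s)=True q=True s=True !(q U r)=False (q U r)=True
s_6={q,r,s}: ((!r | (q U s)) & !(q U r))=False (!r | (q U s))=True !r=False r=True (q U s)=True q=True s=True !(q U r)=False (q U r)=True
Evaluating at position 6: result = False

Answer: false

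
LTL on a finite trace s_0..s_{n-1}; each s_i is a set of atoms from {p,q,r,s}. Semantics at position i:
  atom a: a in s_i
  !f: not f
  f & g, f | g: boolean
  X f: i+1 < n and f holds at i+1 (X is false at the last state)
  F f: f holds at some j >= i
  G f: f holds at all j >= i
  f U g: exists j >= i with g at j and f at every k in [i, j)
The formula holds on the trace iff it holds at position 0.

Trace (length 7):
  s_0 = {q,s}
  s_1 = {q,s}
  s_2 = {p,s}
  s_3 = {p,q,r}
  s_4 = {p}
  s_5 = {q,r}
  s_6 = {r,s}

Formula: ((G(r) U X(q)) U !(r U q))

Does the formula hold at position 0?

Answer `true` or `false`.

Answer: false

Derivation:
s_0={q,s}: ((G(r) U X(q)) U !(r U q))=False (G(r) U X(q))=True G(r)=False r=False X(q)=True q=True !(r U q)=False (r U q)=True
s_1={q,s}: ((G(r) U X(q)) U !(r U q))=False (G(r) U X(q))=False G(r)=False r=False X(q)=False q=True !(r U q)=False (r U q)=True
s_2={p,s}: ((G(r) U X(q)) U !(r U q))=True (G(r) U X(q))=True G(r)=False r=False X(q)=True q=False !(r U q)=True (r U q)=False
s_3={p,q,r}: ((G(r) U X(q)) U !(r U q))=False (G(r) U X(q))=False G(r)=False r=True X(q)=False q=True !(r U q)=False (r U q)=True
s_4={p}: ((G(r) U X(q)) U !(r U q))=True (G(r) U X(q))=True G(r)=False r=False X(q)=True q=False !(r U q)=True (r U q)=False
s_5={q,r}: ((G(r) U X(q)) U !(r U q))=False (G(r) U X(q))=False G(r)=True r=True X(q)=False q=True !(r U q)=False (r U q)=True
s_6={r,s}: ((G(r) U X(q)) U !(r U q))=True (G(r) U X(q))=False G(r)=True r=True X(q)=False q=False !(r U q)=True (r U q)=False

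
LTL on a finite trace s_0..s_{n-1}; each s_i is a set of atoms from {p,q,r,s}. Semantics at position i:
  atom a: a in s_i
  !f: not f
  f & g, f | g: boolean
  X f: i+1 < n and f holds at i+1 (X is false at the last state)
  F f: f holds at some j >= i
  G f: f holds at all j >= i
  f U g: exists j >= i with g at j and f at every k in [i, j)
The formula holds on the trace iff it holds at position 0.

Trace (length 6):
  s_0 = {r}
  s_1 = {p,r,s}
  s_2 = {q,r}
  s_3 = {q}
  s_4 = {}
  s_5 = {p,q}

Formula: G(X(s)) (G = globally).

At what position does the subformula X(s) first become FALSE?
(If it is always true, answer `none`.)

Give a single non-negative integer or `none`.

Answer: 1

Derivation:
s_0={r}: X(s)=True s=False
s_1={p,r,s}: X(s)=False s=True
s_2={q,r}: X(s)=False s=False
s_3={q}: X(s)=False s=False
s_4={}: X(s)=False s=False
s_5={p,q}: X(s)=False s=False
G(X(s)) holds globally = False
First violation at position 1.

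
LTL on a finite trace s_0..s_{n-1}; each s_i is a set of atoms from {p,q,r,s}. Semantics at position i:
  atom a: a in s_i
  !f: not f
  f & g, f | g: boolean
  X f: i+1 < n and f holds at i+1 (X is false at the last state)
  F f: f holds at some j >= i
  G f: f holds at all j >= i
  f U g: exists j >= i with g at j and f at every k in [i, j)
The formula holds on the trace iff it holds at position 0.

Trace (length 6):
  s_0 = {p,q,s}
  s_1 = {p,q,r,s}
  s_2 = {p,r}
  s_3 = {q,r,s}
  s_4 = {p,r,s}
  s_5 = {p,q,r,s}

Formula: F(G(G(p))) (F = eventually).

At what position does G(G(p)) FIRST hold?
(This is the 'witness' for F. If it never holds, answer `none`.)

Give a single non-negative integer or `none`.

Answer: 4

Derivation:
s_0={p,q,s}: G(G(p))=False G(p)=False p=True
s_1={p,q,r,s}: G(G(p))=False G(p)=False p=True
s_2={p,r}: G(G(p))=False G(p)=False p=True
s_3={q,r,s}: G(G(p))=False G(p)=False p=False
s_4={p,r,s}: G(G(p))=True G(p)=True p=True
s_5={p,q,r,s}: G(G(p))=True G(p)=True p=True
F(G(G(p))) holds; first witness at position 4.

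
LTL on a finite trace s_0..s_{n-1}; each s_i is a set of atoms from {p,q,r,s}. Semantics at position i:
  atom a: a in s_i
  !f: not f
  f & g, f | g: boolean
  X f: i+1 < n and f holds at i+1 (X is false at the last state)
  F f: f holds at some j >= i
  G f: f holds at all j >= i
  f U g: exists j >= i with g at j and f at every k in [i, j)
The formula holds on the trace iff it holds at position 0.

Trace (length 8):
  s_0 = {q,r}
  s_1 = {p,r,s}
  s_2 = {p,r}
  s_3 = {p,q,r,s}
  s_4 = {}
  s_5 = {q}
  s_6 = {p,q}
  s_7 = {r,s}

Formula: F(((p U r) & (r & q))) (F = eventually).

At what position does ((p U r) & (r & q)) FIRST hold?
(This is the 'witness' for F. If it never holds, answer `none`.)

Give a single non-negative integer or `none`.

s_0={q,r}: ((p U r) & (r & q))=True (p U r)=True p=False r=True (r & q)=True q=True
s_1={p,r,s}: ((p U r) & (r & q))=False (p U r)=True p=True r=True (r & q)=False q=False
s_2={p,r}: ((p U r) & (r & q))=False (p U r)=True p=True r=True (r & q)=False q=False
s_3={p,q,r,s}: ((p U r) & (r & q))=True (p U r)=True p=True r=True (r & q)=True q=True
s_4={}: ((p U r) & (r & q))=False (p U r)=False p=False r=False (r & q)=False q=False
s_5={q}: ((p U r) & (r & q))=False (p U r)=False p=False r=False (r & q)=False q=True
s_6={p,q}: ((p U r) & (r & q))=False (p U r)=True p=True r=False (r & q)=False q=True
s_7={r,s}: ((p U r) & (r & q))=False (p U r)=True p=False r=True (r & q)=False q=False
F(((p U r) & (r & q))) holds; first witness at position 0.

Answer: 0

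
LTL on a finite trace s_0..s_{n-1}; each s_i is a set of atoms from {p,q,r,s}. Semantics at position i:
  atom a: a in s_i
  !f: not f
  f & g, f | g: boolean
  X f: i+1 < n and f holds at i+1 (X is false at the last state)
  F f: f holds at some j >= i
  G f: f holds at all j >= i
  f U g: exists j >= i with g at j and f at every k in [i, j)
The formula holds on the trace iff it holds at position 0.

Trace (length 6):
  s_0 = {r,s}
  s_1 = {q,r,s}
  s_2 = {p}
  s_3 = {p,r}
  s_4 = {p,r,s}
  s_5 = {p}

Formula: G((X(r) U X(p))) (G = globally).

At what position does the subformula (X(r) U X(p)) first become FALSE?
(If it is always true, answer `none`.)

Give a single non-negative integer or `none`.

s_0={r,s}: (X(r) U X(p))=True X(r)=True r=True X(p)=False p=False
s_1={q,r,s}: (X(r) U X(p))=True X(r)=False r=True X(p)=True p=False
s_2={p}: (X(r) U X(p))=True X(r)=True r=False X(p)=True p=True
s_3={p,r}: (X(r) U X(p))=True X(r)=True r=True X(p)=True p=True
s_4={p,r,s}: (X(r) U X(p))=True X(r)=False r=True X(p)=True p=True
s_5={p}: (X(r) U X(p))=False X(r)=False r=False X(p)=False p=True
G((X(r) U X(p))) holds globally = False
First violation at position 5.

Answer: 5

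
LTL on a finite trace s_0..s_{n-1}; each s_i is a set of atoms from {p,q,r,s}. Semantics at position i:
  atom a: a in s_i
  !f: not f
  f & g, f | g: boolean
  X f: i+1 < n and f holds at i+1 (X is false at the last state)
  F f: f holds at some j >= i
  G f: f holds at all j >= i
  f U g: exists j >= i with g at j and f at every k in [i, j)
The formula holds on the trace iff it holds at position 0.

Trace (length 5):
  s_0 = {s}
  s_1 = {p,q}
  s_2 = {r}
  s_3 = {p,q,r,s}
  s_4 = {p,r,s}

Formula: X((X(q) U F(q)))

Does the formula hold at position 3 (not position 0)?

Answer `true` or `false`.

s_0={s}: X((X(q) U F(q)))=True (X(q) U F(q))=True X(q)=True q=False F(q)=True
s_1={p,q}: X((X(q) U F(q)))=True (X(q) U F(q))=True X(q)=False q=True F(q)=True
s_2={r}: X((X(q) U F(q)))=True (X(q) U F(q))=True X(q)=True q=False F(q)=True
s_3={p,q,r,s}: X((X(q) U F(q)))=False (X(q) U F(q))=True X(q)=False q=True F(q)=True
s_4={p,r,s}: X((X(q) U F(q)))=False (X(q) U F(q))=False X(q)=False q=False F(q)=False
Evaluating at position 3: result = False

Answer: false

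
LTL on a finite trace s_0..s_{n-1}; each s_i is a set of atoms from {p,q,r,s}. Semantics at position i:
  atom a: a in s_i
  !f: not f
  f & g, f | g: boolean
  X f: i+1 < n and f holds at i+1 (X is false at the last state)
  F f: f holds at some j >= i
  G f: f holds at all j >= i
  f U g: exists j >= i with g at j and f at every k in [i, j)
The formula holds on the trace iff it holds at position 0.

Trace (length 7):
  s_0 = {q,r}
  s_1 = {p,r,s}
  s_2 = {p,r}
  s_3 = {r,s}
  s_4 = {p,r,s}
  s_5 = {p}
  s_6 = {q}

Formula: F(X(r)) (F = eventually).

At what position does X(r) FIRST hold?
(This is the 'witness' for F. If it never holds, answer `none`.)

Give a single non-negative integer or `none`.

Answer: 0

Derivation:
s_0={q,r}: X(r)=True r=True
s_1={p,r,s}: X(r)=True r=True
s_2={p,r}: X(r)=True r=True
s_3={r,s}: X(r)=True r=True
s_4={p,r,s}: X(r)=False r=True
s_5={p}: X(r)=False r=False
s_6={q}: X(r)=False r=False
F(X(r)) holds; first witness at position 0.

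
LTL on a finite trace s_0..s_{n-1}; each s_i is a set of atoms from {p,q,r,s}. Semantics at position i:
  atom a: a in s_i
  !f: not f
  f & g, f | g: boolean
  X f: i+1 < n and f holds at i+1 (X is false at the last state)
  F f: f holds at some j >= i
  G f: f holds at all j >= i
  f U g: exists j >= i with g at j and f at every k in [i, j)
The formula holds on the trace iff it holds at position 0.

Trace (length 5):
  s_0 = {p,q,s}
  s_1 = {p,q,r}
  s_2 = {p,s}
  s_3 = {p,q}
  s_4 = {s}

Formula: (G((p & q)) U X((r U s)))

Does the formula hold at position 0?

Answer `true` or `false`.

s_0={p,q,s}: (G((p & q)) U X((r U s)))=True G((p & q))=False (p & q)=True p=True q=True X((r U s))=True (r U s)=True r=False s=True
s_1={p,q,r}: (G((p & q)) U X((r U s)))=True G((p & q))=False (p & q)=True p=True q=True X((r U s))=True (r U s)=True r=True s=False
s_2={p,s}: (G((p & q)) U X((r U s)))=False G((p & q))=False (p & q)=False p=True q=False X((r U s))=False (r U s)=True r=False s=True
s_3={p,q}: (G((p & q)) U X((r U s)))=True G((p & q))=False (p & q)=True p=True q=True X((r U s))=True (r U s)=False r=False s=False
s_4={s}: (G((p & q)) U X((r U s)))=False G((p & q))=False (p & q)=False p=False q=False X((r U s))=False (r U s)=True r=False s=True

Answer: true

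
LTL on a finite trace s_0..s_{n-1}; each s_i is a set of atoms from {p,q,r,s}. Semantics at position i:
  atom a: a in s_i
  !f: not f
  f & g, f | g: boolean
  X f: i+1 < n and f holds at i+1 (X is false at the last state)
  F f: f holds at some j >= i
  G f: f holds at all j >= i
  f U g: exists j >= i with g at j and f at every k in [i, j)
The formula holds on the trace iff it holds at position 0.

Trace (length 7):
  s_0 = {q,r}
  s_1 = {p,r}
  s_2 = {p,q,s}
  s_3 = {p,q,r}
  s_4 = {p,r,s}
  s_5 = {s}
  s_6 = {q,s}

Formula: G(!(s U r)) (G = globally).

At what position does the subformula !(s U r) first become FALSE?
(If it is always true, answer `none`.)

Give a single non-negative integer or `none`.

Answer: 0

Derivation:
s_0={q,r}: !(s U r)=False (s U r)=True s=False r=True
s_1={p,r}: !(s U r)=False (s U r)=True s=False r=True
s_2={p,q,s}: !(s U r)=False (s U r)=True s=True r=False
s_3={p,q,r}: !(s U r)=False (s U r)=True s=False r=True
s_4={p,r,s}: !(s U r)=False (s U r)=True s=True r=True
s_5={s}: !(s U r)=True (s U r)=False s=True r=False
s_6={q,s}: !(s U r)=True (s U r)=False s=True r=False
G(!(s U r)) holds globally = False
First violation at position 0.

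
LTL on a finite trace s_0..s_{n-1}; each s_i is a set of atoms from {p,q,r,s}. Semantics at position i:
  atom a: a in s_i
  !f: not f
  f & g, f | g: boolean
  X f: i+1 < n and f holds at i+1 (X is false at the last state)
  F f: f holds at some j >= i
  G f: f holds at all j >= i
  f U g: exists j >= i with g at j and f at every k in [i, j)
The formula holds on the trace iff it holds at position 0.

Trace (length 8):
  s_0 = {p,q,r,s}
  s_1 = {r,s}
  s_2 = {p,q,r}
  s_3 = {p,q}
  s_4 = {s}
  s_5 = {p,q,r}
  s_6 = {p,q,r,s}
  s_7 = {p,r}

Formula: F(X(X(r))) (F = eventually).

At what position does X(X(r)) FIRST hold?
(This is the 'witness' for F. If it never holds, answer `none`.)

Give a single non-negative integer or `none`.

s_0={p,q,r,s}: X(X(r))=True X(r)=True r=True
s_1={r,s}: X(X(r))=False X(r)=True r=True
s_2={p,q,r}: X(X(r))=False X(r)=False r=True
s_3={p,q}: X(X(r))=True X(r)=False r=False
s_4={s}: X(X(r))=True X(r)=True r=False
s_5={p,q,r}: X(X(r))=True X(r)=True r=True
s_6={p,q,r,s}: X(X(r))=False X(r)=True r=True
s_7={p,r}: X(X(r))=False X(r)=False r=True
F(X(X(r))) holds; first witness at position 0.

Answer: 0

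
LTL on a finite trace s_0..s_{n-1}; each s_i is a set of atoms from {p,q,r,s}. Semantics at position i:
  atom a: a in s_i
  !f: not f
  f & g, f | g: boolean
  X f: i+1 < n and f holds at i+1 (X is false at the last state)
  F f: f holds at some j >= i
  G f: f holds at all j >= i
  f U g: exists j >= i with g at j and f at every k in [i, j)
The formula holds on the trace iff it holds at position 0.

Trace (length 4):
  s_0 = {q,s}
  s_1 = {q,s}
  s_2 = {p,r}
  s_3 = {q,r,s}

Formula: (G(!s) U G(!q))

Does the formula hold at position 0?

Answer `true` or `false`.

s_0={q,s}: (G(!s) U G(!q))=False G(!s)=False !s=False s=True G(!q)=False !q=False q=True
s_1={q,s}: (G(!s) U G(!q))=False G(!s)=False !s=False s=True G(!q)=False !q=False q=True
s_2={p,r}: (G(!s) U G(!q))=False G(!s)=False !s=True s=False G(!q)=False !q=True q=False
s_3={q,r,s}: (G(!s) U G(!q))=False G(!s)=False !s=False s=True G(!q)=False !q=False q=True

Answer: false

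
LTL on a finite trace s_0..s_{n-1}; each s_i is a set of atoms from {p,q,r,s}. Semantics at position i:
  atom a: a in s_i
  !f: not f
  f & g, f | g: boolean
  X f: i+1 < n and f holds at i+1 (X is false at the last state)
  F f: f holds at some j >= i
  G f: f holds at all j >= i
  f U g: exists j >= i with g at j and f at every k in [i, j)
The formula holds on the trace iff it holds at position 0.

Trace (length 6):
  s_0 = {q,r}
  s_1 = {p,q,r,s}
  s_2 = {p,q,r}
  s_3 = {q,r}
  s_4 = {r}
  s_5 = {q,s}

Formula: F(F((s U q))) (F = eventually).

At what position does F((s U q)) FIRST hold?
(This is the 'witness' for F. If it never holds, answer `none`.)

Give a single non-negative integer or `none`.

s_0={q,r}: F((s U q))=True (s U q)=True s=False q=True
s_1={p,q,r,s}: F((s U q))=True (s U q)=True s=True q=True
s_2={p,q,r}: F((s U q))=True (s U q)=True s=False q=True
s_3={q,r}: F((s U q))=True (s U q)=True s=False q=True
s_4={r}: F((s U q))=True (s U q)=False s=False q=False
s_5={q,s}: F((s U q))=True (s U q)=True s=True q=True
F(F((s U q))) holds; first witness at position 0.

Answer: 0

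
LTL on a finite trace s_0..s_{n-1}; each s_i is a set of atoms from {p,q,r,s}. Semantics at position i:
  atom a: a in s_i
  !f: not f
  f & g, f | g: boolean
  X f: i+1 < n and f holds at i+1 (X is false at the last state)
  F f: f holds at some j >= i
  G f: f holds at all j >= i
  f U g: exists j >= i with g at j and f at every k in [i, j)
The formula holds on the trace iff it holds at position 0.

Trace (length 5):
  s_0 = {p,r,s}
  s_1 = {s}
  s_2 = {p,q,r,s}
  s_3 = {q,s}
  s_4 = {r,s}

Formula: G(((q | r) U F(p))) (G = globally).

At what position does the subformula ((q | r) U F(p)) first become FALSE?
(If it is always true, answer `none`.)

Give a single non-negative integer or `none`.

Answer: 3

Derivation:
s_0={p,r,s}: ((q | r) U F(p))=True (q | r)=True q=False r=True F(p)=True p=True
s_1={s}: ((q | r) U F(p))=True (q | r)=False q=False r=False F(p)=True p=False
s_2={p,q,r,s}: ((q | r) U F(p))=True (q | r)=True q=True r=True F(p)=True p=True
s_3={q,s}: ((q | r) U F(p))=False (q | r)=True q=True r=False F(p)=False p=False
s_4={r,s}: ((q | r) U F(p))=False (q | r)=True q=False r=True F(p)=False p=False
G(((q | r) U F(p))) holds globally = False
First violation at position 3.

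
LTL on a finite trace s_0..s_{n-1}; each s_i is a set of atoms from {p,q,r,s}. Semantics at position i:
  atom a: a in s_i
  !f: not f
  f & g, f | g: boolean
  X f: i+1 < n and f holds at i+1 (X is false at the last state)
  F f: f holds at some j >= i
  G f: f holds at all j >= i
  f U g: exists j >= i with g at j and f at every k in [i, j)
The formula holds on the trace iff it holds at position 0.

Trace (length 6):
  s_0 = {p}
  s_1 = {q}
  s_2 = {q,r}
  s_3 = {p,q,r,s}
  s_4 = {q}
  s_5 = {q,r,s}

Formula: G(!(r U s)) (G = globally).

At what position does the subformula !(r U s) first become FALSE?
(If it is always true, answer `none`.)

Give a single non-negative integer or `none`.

s_0={p}: !(r U s)=True (r U s)=False r=False s=False
s_1={q}: !(r U s)=True (r U s)=False r=False s=False
s_2={q,r}: !(r U s)=False (r U s)=True r=True s=False
s_3={p,q,r,s}: !(r U s)=False (r U s)=True r=True s=True
s_4={q}: !(r U s)=True (r U s)=False r=False s=False
s_5={q,r,s}: !(r U s)=False (r U s)=True r=True s=True
G(!(r U s)) holds globally = False
First violation at position 2.

Answer: 2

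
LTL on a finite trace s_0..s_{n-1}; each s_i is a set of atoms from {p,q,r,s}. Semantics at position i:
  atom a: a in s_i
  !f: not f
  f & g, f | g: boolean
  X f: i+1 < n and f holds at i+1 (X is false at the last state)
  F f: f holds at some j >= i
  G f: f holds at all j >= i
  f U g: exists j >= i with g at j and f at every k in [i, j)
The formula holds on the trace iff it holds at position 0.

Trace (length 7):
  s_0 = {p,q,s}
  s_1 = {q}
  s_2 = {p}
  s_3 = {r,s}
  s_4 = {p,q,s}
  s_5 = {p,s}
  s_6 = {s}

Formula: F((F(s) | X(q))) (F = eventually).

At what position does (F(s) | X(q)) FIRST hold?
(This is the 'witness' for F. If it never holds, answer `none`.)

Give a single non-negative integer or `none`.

s_0={p,q,s}: (F(s) | X(q))=True F(s)=True s=True X(q)=True q=True
s_1={q}: (F(s) | X(q))=True F(s)=True s=False X(q)=False q=True
s_2={p}: (F(s) | X(q))=True F(s)=True s=False X(q)=False q=False
s_3={r,s}: (F(s) | X(q))=True F(s)=True s=True X(q)=True q=False
s_4={p,q,s}: (F(s) | X(q))=True F(s)=True s=True X(q)=False q=True
s_5={p,s}: (F(s) | X(q))=True F(s)=True s=True X(q)=False q=False
s_6={s}: (F(s) | X(q))=True F(s)=True s=True X(q)=False q=False
F((F(s) | X(q))) holds; first witness at position 0.

Answer: 0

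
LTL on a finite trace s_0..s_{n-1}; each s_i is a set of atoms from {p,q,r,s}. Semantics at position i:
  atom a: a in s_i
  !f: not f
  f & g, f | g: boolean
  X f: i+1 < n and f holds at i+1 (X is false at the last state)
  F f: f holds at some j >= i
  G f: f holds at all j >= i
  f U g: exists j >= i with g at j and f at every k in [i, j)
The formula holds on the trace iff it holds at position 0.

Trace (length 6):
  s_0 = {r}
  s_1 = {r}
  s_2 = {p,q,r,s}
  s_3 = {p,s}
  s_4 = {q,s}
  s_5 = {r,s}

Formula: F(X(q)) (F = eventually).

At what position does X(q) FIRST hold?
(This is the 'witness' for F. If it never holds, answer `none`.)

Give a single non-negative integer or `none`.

Answer: 1

Derivation:
s_0={r}: X(q)=False q=False
s_1={r}: X(q)=True q=False
s_2={p,q,r,s}: X(q)=False q=True
s_3={p,s}: X(q)=True q=False
s_4={q,s}: X(q)=False q=True
s_5={r,s}: X(q)=False q=False
F(X(q)) holds; first witness at position 1.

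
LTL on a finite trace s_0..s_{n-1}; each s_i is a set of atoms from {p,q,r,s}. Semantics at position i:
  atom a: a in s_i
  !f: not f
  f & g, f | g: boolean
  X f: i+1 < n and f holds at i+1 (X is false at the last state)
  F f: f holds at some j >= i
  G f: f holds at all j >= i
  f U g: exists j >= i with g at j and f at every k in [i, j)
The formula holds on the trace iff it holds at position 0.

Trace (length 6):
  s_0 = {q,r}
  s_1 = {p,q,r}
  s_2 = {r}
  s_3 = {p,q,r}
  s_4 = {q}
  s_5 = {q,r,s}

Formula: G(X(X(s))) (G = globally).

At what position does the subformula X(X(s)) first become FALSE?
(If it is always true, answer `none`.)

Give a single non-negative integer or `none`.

s_0={q,r}: X(X(s))=False X(s)=False s=False
s_1={p,q,r}: X(X(s))=False X(s)=False s=False
s_2={r}: X(X(s))=False X(s)=False s=False
s_3={p,q,r}: X(X(s))=True X(s)=False s=False
s_4={q}: X(X(s))=False X(s)=True s=False
s_5={q,r,s}: X(X(s))=False X(s)=False s=True
G(X(X(s))) holds globally = False
First violation at position 0.

Answer: 0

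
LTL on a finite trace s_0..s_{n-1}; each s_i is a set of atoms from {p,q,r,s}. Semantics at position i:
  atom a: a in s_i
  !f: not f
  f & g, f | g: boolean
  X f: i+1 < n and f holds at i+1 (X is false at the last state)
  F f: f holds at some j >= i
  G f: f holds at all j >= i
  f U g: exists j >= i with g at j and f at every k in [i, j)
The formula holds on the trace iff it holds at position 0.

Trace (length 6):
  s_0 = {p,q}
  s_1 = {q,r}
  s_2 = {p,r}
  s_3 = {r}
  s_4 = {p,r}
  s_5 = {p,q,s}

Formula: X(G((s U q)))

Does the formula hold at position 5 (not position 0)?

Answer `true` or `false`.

s_0={p,q}: X(G((s U q)))=False G((s U q))=False (s U q)=True s=False q=True
s_1={q,r}: X(G((s U q)))=False G((s U q))=False (s U q)=True s=False q=True
s_2={p,r}: X(G((s U q)))=False G((s U q))=False (s U q)=False s=False q=False
s_3={r}: X(G((s U q)))=False G((s U q))=False (s U q)=False s=False q=False
s_4={p,r}: X(G((s U q)))=True G((s U q))=False (s U q)=False s=False q=False
s_5={p,q,s}: X(G((s U q)))=False G((s U q))=True (s U q)=True s=True q=True
Evaluating at position 5: result = False

Answer: false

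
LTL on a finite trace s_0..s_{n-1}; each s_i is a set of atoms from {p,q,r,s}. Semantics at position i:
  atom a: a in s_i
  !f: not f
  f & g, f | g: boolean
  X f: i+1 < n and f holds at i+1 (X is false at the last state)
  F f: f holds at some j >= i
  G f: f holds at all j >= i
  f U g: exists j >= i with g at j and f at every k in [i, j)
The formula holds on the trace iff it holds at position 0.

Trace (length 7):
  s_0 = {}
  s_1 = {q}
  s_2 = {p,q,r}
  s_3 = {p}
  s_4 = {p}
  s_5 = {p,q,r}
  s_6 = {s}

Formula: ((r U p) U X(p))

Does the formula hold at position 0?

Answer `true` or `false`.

Answer: false

Derivation:
s_0={}: ((r U p) U X(p))=False (r U p)=False r=False p=False X(p)=False
s_1={q}: ((r U p) U X(p))=True (r U p)=False r=False p=False X(p)=True
s_2={p,q,r}: ((r U p) U X(p))=True (r U p)=True r=True p=True X(p)=True
s_3={p}: ((r U p) U X(p))=True (r U p)=True r=False p=True X(p)=True
s_4={p}: ((r U p) U X(p))=True (r U p)=True r=False p=True X(p)=True
s_5={p,q,r}: ((r U p) U X(p))=False (r U p)=True r=True p=True X(p)=False
s_6={s}: ((r U p) U X(p))=False (r U p)=False r=False p=False X(p)=False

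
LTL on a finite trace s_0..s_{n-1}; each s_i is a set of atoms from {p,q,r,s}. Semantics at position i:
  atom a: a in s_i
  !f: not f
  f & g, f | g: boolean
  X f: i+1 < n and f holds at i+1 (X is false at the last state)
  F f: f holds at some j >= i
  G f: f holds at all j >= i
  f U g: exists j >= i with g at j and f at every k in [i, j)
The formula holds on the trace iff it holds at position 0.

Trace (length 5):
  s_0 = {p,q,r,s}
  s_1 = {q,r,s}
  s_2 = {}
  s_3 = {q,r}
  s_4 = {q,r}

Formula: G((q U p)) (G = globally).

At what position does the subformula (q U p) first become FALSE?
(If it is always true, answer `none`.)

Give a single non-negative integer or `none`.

Answer: 1

Derivation:
s_0={p,q,r,s}: (q U p)=True q=True p=True
s_1={q,r,s}: (q U p)=False q=True p=False
s_2={}: (q U p)=False q=False p=False
s_3={q,r}: (q U p)=False q=True p=False
s_4={q,r}: (q U p)=False q=True p=False
G((q U p)) holds globally = False
First violation at position 1.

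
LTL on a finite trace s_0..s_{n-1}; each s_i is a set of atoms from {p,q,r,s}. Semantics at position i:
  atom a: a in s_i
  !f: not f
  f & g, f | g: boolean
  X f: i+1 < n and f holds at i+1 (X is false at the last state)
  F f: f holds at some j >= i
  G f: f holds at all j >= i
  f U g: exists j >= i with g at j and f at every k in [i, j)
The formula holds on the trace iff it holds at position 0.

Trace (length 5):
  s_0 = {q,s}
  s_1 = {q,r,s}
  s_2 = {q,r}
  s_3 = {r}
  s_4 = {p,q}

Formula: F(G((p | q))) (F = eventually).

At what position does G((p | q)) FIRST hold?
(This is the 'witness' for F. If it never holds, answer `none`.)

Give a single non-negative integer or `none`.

s_0={q,s}: G((p | q))=False (p | q)=True p=False q=True
s_1={q,r,s}: G((p | q))=False (p | q)=True p=False q=True
s_2={q,r}: G((p | q))=False (p | q)=True p=False q=True
s_3={r}: G((p | q))=False (p | q)=False p=False q=False
s_4={p,q}: G((p | q))=True (p | q)=True p=True q=True
F(G((p | q))) holds; first witness at position 4.

Answer: 4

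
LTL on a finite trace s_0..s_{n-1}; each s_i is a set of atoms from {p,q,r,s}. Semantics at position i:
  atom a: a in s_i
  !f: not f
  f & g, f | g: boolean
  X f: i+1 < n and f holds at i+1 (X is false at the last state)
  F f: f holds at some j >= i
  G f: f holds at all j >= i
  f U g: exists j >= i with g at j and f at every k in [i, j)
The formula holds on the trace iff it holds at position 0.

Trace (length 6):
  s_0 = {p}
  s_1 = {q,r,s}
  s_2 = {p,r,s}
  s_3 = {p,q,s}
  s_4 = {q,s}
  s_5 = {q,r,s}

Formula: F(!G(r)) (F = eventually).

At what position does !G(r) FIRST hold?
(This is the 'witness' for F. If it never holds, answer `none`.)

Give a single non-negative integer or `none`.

s_0={p}: !G(r)=True G(r)=False r=False
s_1={q,r,s}: !G(r)=True G(r)=False r=True
s_2={p,r,s}: !G(r)=True G(r)=False r=True
s_3={p,q,s}: !G(r)=True G(r)=False r=False
s_4={q,s}: !G(r)=True G(r)=False r=False
s_5={q,r,s}: !G(r)=False G(r)=True r=True
F(!G(r)) holds; first witness at position 0.

Answer: 0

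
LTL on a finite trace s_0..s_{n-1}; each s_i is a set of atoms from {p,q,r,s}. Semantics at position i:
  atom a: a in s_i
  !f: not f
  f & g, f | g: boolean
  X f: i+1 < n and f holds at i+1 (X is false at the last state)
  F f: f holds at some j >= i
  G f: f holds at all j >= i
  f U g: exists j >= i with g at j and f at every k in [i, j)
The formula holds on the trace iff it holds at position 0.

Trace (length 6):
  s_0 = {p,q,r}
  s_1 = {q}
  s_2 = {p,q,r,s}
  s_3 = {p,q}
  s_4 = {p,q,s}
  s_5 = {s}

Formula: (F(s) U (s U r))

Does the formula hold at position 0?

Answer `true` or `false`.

s_0={p,q,r}: (F(s) U (s U r))=True F(s)=True s=False (s U r)=True r=True
s_1={q}: (F(s) U (s U r))=True F(s)=True s=False (s U r)=False r=False
s_2={p,q,r,s}: (F(s) U (s U r))=True F(s)=True s=True (s U r)=True r=True
s_3={p,q}: (F(s) U (s U r))=False F(s)=True s=False (s U r)=False r=False
s_4={p,q,s}: (F(s) U (s U r))=False F(s)=True s=True (s U r)=False r=False
s_5={s}: (F(s) U (s U r))=False F(s)=True s=True (s U r)=False r=False

Answer: true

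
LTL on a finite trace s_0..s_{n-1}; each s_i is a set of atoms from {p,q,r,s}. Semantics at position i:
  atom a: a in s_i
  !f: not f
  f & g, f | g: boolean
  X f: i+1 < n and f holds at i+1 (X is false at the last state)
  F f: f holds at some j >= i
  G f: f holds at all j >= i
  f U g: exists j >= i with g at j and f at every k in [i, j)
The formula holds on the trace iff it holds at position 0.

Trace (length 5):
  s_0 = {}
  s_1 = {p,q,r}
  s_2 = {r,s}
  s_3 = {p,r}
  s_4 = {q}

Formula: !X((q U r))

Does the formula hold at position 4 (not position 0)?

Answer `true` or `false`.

s_0={}: !X((q U r))=False X((q U r))=True (q U r)=False q=False r=False
s_1={p,q,r}: !X((q U r))=False X((q U r))=True (q U r)=True q=True r=True
s_2={r,s}: !X((q U r))=False X((q U r))=True (q U r)=True q=False r=True
s_3={p,r}: !X((q U r))=True X((q U r))=False (q U r)=True q=False r=True
s_4={q}: !X((q U r))=True X((q U r))=False (q U r)=False q=True r=False
Evaluating at position 4: result = True

Answer: true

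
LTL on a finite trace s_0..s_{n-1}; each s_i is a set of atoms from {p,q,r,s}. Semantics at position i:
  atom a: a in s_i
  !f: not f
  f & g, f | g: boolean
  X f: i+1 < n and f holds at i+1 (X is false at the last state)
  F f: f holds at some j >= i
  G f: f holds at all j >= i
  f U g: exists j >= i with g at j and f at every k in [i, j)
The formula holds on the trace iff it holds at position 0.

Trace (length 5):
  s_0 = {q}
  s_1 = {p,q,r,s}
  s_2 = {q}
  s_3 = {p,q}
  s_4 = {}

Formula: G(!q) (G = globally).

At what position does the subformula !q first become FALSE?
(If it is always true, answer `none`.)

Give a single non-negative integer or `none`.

Answer: 0

Derivation:
s_0={q}: !q=False q=True
s_1={p,q,r,s}: !q=False q=True
s_2={q}: !q=False q=True
s_3={p,q}: !q=False q=True
s_4={}: !q=True q=False
G(!q) holds globally = False
First violation at position 0.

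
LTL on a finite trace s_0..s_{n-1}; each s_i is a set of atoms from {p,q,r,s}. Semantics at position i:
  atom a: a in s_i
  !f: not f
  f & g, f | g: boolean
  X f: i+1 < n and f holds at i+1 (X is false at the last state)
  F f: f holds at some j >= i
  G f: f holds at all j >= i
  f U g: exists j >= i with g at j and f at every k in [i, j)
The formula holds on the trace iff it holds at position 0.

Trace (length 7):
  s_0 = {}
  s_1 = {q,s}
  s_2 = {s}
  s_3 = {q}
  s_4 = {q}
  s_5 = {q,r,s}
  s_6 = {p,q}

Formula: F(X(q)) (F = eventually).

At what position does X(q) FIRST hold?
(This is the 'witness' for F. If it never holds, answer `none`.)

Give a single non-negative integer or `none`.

Answer: 0

Derivation:
s_0={}: X(q)=True q=False
s_1={q,s}: X(q)=False q=True
s_2={s}: X(q)=True q=False
s_3={q}: X(q)=True q=True
s_4={q}: X(q)=True q=True
s_5={q,r,s}: X(q)=True q=True
s_6={p,q}: X(q)=False q=True
F(X(q)) holds; first witness at position 0.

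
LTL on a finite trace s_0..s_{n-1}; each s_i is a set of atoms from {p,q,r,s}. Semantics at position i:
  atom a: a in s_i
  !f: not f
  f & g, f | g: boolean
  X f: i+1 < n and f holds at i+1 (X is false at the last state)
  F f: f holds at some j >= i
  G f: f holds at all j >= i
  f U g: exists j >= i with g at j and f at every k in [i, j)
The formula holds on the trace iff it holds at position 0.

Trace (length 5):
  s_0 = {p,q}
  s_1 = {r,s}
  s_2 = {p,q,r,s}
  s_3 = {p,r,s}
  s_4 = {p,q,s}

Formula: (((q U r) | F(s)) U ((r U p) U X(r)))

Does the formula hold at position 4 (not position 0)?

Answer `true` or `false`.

s_0={p,q}: (((q U r) | F(s)) U ((r U p) U X(r)))=True ((q U r) | F(s))=True (q U r)=True q=True r=False F(s)=True s=False ((r U p) U X(r))=True (r U p)=True p=True X(r)=True
s_1={r,s}: (((q U r) | F(s)) U ((r U p) U X(r)))=True ((q U r) | F(s))=True (q U r)=True q=False r=True F(s)=True s=True ((r U p) U X(r))=True (r U p)=True p=False X(r)=True
s_2={p,q,r,s}: (((q U r) | F(s)) U ((r U p) U X(r)))=True ((q U r) | F(s))=True (q U r)=True q=True r=True F(s)=True s=True ((r U p) U X(r))=True (r U p)=True p=True X(r)=True
s_3={p,r,s}: (((q U r) | F(s)) U ((r U p) U X(r)))=False ((q U r) | F(s))=True (q U r)=True q=False r=True F(s)=True s=True ((r U p) U X(r))=False (r U p)=True p=True X(r)=False
s_4={p,q,s}: (((q U r) | F(s)) U ((r U p) U X(r)))=False ((q U r) | F(s))=True (q U r)=False q=True r=False F(s)=True s=True ((r U p) U X(r))=False (r U p)=True p=True X(r)=False
Evaluating at position 4: result = False

Answer: false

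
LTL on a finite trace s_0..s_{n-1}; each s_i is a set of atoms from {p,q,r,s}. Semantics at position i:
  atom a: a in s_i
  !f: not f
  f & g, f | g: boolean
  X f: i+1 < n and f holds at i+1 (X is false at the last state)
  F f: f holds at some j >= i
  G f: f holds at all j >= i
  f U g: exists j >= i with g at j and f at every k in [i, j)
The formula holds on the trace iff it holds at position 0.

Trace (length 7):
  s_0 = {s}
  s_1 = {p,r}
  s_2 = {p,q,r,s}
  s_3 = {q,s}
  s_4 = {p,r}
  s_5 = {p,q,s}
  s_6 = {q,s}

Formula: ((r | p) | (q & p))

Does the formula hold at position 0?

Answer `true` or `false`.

Answer: false

Derivation:
s_0={s}: ((r | p) | (q & p))=False (r | p)=False r=False p=False (q & p)=False q=False
s_1={p,r}: ((r | p) | (q & p))=True (r | p)=True r=True p=True (q & p)=False q=False
s_2={p,q,r,s}: ((r | p) | (q & p))=True (r | p)=True r=True p=True (q & p)=True q=True
s_3={q,s}: ((r | p) | (q & p))=False (r | p)=False r=False p=False (q & p)=False q=True
s_4={p,r}: ((r | p) | (q & p))=True (r | p)=True r=True p=True (q & p)=False q=False
s_5={p,q,s}: ((r | p) | (q & p))=True (r | p)=True r=False p=True (q & p)=True q=True
s_6={q,s}: ((r | p) | (q & p))=False (r | p)=False r=False p=False (q & p)=False q=True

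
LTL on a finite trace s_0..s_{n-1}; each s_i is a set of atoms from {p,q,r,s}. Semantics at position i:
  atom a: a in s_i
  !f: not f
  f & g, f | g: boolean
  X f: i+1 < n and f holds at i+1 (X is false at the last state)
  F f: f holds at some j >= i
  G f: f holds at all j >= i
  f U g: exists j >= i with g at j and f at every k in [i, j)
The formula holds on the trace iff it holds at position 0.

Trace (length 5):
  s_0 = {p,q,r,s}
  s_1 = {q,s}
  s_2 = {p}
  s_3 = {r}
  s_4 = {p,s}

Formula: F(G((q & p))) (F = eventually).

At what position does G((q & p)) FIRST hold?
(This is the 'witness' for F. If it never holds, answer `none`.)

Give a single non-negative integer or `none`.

Answer: none

Derivation:
s_0={p,q,r,s}: G((q & p))=False (q & p)=True q=True p=True
s_1={q,s}: G((q & p))=False (q & p)=False q=True p=False
s_2={p}: G((q & p))=False (q & p)=False q=False p=True
s_3={r}: G((q & p))=False (q & p)=False q=False p=False
s_4={p,s}: G((q & p))=False (q & p)=False q=False p=True
F(G((q & p))) does not hold (no witness exists).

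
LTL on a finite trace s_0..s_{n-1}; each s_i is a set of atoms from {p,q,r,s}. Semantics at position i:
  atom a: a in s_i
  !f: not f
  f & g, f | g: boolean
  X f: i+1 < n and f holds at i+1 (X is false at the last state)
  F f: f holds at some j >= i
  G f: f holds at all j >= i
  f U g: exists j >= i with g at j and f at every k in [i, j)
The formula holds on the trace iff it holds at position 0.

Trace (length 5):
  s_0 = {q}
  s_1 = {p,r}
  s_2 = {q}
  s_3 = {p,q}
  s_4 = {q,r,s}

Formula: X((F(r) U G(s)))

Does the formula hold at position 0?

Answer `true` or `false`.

s_0={q}: X((F(r) U G(s)))=True (F(r) U G(s))=True F(r)=True r=False G(s)=False s=False
s_1={p,r}: X((F(r) U G(s)))=True (F(r) U G(s))=True F(r)=True r=True G(s)=False s=False
s_2={q}: X((F(r) U G(s)))=True (F(r) U G(s))=True F(r)=True r=False G(s)=False s=False
s_3={p,q}: X((F(r) U G(s)))=True (F(r) U G(s))=True F(r)=True r=False G(s)=False s=False
s_4={q,r,s}: X((F(r) U G(s)))=False (F(r) U G(s))=True F(r)=True r=True G(s)=True s=True

Answer: true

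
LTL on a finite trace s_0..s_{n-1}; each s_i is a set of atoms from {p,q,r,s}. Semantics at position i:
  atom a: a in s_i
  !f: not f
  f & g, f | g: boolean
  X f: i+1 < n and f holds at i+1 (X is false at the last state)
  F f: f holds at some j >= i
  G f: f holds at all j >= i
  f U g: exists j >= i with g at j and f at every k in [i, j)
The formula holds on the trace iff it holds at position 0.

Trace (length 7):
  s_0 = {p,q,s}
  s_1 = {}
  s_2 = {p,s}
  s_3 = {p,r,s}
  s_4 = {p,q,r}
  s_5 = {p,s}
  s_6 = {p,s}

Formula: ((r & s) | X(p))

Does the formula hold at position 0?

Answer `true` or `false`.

Answer: false

Derivation:
s_0={p,q,s}: ((r & s) | X(p))=False (r & s)=False r=False s=True X(p)=False p=True
s_1={}: ((r & s) | X(p))=True (r & s)=False r=False s=False X(p)=True p=False
s_2={p,s}: ((r & s) | X(p))=True (r & s)=False r=False s=True X(p)=True p=True
s_3={p,r,s}: ((r & s) | X(p))=True (r & s)=True r=True s=True X(p)=True p=True
s_4={p,q,r}: ((r & s) | X(p))=True (r & s)=False r=True s=False X(p)=True p=True
s_5={p,s}: ((r & s) | X(p))=True (r & s)=False r=False s=True X(p)=True p=True
s_6={p,s}: ((r & s) | X(p))=False (r & s)=False r=False s=True X(p)=False p=True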